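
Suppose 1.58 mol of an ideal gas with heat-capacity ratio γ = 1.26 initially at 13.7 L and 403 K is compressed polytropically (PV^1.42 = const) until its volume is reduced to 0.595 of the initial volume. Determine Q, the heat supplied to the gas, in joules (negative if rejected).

P₁ = nRT₁/V₁ = 1.58×8.314×403/13.7 = 386 kPa.
Polytropic n=1.42: T₂ = T₁(V₁/V₂)^(n−1) = 403×(1.68)^0.42 = 501 K; P₂ = P₁(V₁/V₂)^n = 808 kPa.
W = (P₁V₁−P₂V₂)/(n−1) = (386×13.7−808×8.15)/0.42 = -3070 J.
ΔU = nCvΔT = 1.58×32.0×(501−403) = 4960 J.
Q = ΔU + W = 1890 J.

1890 J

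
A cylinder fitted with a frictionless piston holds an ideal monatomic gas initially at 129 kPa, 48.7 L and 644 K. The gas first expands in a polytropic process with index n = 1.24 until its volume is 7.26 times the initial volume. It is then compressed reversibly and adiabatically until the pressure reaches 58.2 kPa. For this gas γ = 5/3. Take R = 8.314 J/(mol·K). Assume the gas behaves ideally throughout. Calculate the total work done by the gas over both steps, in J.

4380 J

n = P₁V₁/(RT₁) = 129×48.7/(8.314×644) = 1.17 mol.
Step 1 — Polytropic n=1.24: T₂ = T₁(V₁/V₂)^(n−1) = 644×(0.138)^0.24 = 400 K; P₂ = P₁(V₁/V₂)^n = 11.0 kPa.
W = (P₁V₁−P₂V₂)/(n−1) = (129×48.7−11.0×354)/0.24 = 9910 J.
ΔU = nCvΔT = 1.17×12.5×(400−644) = -3570 J.
Q = ΔU + W = 6340 J.
State after step 1: P = 11.0 kPa, V = 354 L, T = 400 K.
Step 2 — Adiabatic: T₂/T₁ = (P₂/P₁)^((γ−1)/γ) ⇒ T₂ = 400×(5.27)^0.400 = 778 K; V₂ = 130 L.
ΔU = nCvΔT = 1.17×12.5×(778−400) = 5530 J.
Q = 0 for an adiabatic process, so W = −ΔU = -5530 J.
Net over both steps: W = 4380 J, Q = 6340 J, ΔU = 1960 J.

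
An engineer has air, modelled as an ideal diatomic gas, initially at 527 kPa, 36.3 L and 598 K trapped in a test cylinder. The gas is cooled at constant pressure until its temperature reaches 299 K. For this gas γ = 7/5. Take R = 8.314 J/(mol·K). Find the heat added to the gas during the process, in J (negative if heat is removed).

-33500 J

n = P₁V₁/(RT₁) = 527×36.3/(8.314×598) = 3.85 mol.
Isobaric: P stays 527 kPa; V/T = const ⇒ T₂ = 299 K, V₂ = 18.1 L.
W = PΔV = 527×(18.1−36.3) kPa·L = -9570 J.
ΔU = nCvΔT = 3.85×20.8×(299−598) = -23900 J.
Q = ΔU + W = nCpΔT = -33500 J.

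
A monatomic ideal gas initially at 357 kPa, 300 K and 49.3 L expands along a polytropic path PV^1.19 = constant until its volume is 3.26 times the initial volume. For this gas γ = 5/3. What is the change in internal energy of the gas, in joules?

-5310 J

n = P₁V₁/(RT₁) = 357×49.3/(8.314×300) = 7.06 mol.
Polytropic n=1.19: T₂ = T₁(V₁/V₂)^(n−1) = 300×(0.307)^0.19 = 240 K; P₂ = P₁(V₁/V₂)^n = 87.5 kPa.
For an ideal gas ΔU = nCvΔT with Cv = (3/2)R = 12.5 J/(mol·K).
ΔU = 7.06×12.5×(240−300) = -5310 J.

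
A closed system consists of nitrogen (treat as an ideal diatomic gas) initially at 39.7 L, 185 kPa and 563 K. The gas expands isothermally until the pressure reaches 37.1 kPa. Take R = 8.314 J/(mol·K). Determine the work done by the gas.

11800 J

n = P₁V₁/(RT₁) = 185×39.7/(8.314×563) = 1.57 mol.
Isothermal: T stays 563 K; PV = const ⇒ V₂ = 198 L, P₂ = 37.1 kPa.
W = nRT ln(V₂/V₁) = 1.57×8.314×563×ln(4.99) = 11800 J.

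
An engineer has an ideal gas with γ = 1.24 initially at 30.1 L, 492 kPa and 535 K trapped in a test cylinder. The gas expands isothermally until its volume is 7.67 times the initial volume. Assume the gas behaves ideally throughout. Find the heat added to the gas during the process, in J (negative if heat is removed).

n = P₁V₁/(RT₁) = 492×30.1/(8.314×535) = 3.33 mol.
Isothermal: T stays 535 K; PV = const ⇒ V₂ = 231 L, P₂ = 64.1 kPa.
ΔU = 0 (ideal gas, T constant).
W = nRT ln(V₂/V₁) = 3.33×8.314×535×ln(7.67) = 30200 J.
Q = ΔU + W = 30200 J.

30200 J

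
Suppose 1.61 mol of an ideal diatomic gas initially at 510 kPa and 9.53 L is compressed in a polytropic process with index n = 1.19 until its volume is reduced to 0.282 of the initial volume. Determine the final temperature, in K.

462 K

T₁ = P₁V₁/(nR) = 510×9.53/(1.61×8.314) = 363 K.
Polytropic n=1.19: T₂ = T₁(V₁/V₂)^(n−1) = 363×(3.55)^0.19 = 462 K; P₂ = P₁(V₁/V₂)^n = 2300 kPa.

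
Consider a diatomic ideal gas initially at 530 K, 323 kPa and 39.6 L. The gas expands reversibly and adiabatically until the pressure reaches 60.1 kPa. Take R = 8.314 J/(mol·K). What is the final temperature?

Adiabatic: T₂/T₁ = (P₂/P₁)^((γ−1)/γ) ⇒ T₂ = 530×(0.186)^0.286 = 328 K; V₂ = 132 L.

328 K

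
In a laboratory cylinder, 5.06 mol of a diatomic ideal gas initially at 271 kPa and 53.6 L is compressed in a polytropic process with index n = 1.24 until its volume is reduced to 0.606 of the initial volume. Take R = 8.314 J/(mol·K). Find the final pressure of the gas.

504 kPa

T₁ = P₁V₁/(nR) = 271×53.6/(5.06×8.314) = 345 K.
Polytropic n=1.24: T₂ = T₁(V₁/V₂)^(n−1) = 345×(1.65)^0.24 = 389 K; P₂ = P₁(V₁/V₂)^n = 504 kPa.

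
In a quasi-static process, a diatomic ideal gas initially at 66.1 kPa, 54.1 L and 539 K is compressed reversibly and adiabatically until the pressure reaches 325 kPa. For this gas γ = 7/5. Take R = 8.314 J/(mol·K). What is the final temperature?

850 K

Adiabatic: T₂/T₁ = (P₂/P₁)^((γ−1)/γ) ⇒ T₂ = 539×(4.92)^0.286 = 850 K; V₂ = 17.3 L.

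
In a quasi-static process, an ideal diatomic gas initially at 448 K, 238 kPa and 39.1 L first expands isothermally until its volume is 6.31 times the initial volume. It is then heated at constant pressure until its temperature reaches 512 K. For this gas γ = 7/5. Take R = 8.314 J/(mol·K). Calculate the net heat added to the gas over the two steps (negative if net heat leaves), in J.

21800 J

n = P₁V₁/(RT₁) = 238×39.1/(8.314×448) = 2.50 mol.
Step 1 — Isothermal: T stays 448 K; PV = const ⇒ V₂ = 247 L, P₂ = 37.7 kPa.
ΔU = 0 (ideal gas, T constant).
W = nRT ln(V₂/V₁) = 2.50×8.314×448×ln(6.31) = 17100 J.
Q = ΔU + W = 17100 J.
State after step 1: P = 37.7 kPa, V = 247 L, T = 448 K.
Step 2 — Isobaric: P stays 37.7 kPa; V/T = const ⇒ T₂ = 512 K, V₂ = 282 L.
W = PΔV = 37.7×(282−247) kPa·L = 1330 J.
ΔU = nCvΔT = 2.50×20.8×(512−448) = 3320 J.
Q = ΔU + W = nCpΔT = 4650 J.
Net over both steps: W = 18500 J, Q = 21800 J, ΔU = 3320 J.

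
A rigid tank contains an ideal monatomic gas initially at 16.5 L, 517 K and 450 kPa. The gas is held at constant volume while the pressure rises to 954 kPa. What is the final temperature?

Isochoric: V stays 16.5 L; P/T = const ⇒ T₂ = 1100 K, P₂ = 954 kPa.

1100 K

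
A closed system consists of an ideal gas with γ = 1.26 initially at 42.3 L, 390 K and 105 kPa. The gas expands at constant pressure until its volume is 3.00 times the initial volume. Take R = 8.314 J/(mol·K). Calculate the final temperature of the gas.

1170 K

Isobaric: P stays 105 kPa; V/T = const ⇒ T₂ = 1170 K, V₂ = 127 L.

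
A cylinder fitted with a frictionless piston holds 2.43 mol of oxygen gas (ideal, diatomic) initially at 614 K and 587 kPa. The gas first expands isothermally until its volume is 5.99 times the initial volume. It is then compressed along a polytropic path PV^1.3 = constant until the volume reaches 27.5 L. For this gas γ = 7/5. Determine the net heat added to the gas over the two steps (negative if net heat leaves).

16200 J

V₁ = nRT₁/P₁ = 2.43×8.314×614/587 = 21.1 L.
Step 1 — Isothermal: T stays 614 K; PV = const ⇒ V₂ = 127 L, P₂ = 98.0 kPa.
ΔU = 0 (ideal gas, T constant).
W = nRT ln(V₂/V₁) = 2.43×8.314×614×ln(5.99) = 22200 J.
Q = ΔU + W = 22200 J.
State after step 1: P = 98.0 kPa, V = 127 L, T = 614 K.
Step 2 — Polytropic n=1.3: T₂ = T₁(V₁/V₂)^(n−1) = 614×(4.60)^0.30 = 971 K; P₂ = P₁(V₁/V₂)^n = 713 kPa.
W = (P₁V₁−P₂V₂)/(n−1) = (98.0×127−713×27.5)/0.30 = -24000 J.
ΔU = nCvΔT = 2.43×20.8×(971−614) = 18000 J.
Q = ΔU + W = -6010 J.
Net over both steps: W = -1820 J, Q = 16200 J, ΔU = 18000 J.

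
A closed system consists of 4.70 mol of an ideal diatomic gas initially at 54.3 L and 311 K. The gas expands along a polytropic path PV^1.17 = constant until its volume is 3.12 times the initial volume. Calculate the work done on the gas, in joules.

P₁ = nRT₁/V₁ = 4.70×8.314×311/54.3 = 224 kPa.
Polytropic n=1.17: T₂ = T₁(V₁/V₂)^(n−1) = 311×(0.321)^0.17 = 256 K; P₂ = P₁(V₁/V₂)^n = 59.1 kPa.
W = (P₁V₁−P₂V₂)/(n−1) = (224×54.3−59.1×169)/0.17 = 12600 J.
Work done on the gas = −W_by = -12600 J.

-12600 J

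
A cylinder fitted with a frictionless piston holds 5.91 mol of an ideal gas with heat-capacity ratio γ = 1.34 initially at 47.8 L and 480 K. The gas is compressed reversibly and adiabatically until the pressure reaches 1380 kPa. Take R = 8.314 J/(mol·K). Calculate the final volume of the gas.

22.2 L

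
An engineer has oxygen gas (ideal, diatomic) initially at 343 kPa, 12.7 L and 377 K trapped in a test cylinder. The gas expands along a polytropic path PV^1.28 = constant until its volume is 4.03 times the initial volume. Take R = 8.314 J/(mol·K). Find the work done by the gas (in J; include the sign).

n = P₁V₁/(RT₁) = 343×12.7/(8.314×377) = 1.39 mol.
Polytropic n=1.28: T₂ = T₁(V₁/V₂)^(n−1) = 377×(0.248)^0.28 = 255 K; P₂ = P₁(V₁/V₂)^n = 57.6 kPa.
W = (P₁V₁−P₂V₂)/(n−1) = (343×12.7−57.6×51.2)/0.28 = 5030 J.

5030 J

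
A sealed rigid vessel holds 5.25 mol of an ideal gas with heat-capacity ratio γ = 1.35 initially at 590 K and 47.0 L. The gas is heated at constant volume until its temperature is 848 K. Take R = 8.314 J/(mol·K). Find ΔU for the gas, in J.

P₁ = nRT₁/V₁ = 5.25×8.314×590/47.0 = 548 kPa.
Isochoric: V stays 47.0 L; P/T = const ⇒ T₂ = 848 K, P₂ = 788 kPa.
For an ideal gas ΔU = nCvΔT with Cv = R/(γ−1) = 23.8 J/(mol·K).
ΔU = 5.25×23.8×(848−590) = 32200 J.

32200 J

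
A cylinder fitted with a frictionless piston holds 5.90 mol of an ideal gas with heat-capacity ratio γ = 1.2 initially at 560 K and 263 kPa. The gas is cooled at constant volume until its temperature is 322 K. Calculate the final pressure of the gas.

151 kPa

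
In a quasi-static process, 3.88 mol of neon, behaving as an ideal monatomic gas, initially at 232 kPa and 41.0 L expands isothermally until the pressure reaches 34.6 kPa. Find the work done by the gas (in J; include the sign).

T₁ = P₁V₁/(nR) = 232×41.0/(3.88×8.314) = 295 K.
Isothermal: T stays 295 K; PV = const ⇒ V₂ = 275 L, P₂ = 34.6 kPa.
W = nRT ln(V₂/V₁) = 3.88×8.314×295×ln(6.71) = 18100 J.

18100 J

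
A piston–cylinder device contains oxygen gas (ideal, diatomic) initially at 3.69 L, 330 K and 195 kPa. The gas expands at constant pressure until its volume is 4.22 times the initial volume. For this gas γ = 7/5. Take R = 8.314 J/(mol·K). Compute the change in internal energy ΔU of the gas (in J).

5790 J

n = P₁V₁/(RT₁) = 195×3.69/(8.314×330) = 0.262 mol.
Isobaric: P stays 195 kPa; V/T = const ⇒ T₂ = 1390 K, V₂ = 15.6 L.
For an ideal gas ΔU = nCvΔT with Cv = (5/2)R = 20.8 J/(mol·K).
ΔU = 0.262×20.8×(1390−330) = 5790 J.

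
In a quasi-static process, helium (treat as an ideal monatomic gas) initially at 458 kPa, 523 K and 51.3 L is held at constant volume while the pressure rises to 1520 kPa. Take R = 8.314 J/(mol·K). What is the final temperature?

Isochoric: V stays 51.3 L; P/T = const ⇒ T₂ = 1740 K, P₂ = 1520 kPa.

1740 K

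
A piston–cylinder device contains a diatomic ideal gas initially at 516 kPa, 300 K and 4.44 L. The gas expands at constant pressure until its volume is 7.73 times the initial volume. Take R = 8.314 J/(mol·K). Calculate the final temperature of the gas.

Isobaric: P stays 516 kPa; V/T = const ⇒ T₂ = 2320 K, V₂ = 34.3 L.

2320 K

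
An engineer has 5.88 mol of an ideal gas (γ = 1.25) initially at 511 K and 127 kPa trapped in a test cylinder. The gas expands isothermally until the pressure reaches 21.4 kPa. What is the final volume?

V₁ = nRT₁/P₁ = 5.88×8.314×511/127 = 197 L.
Isothermal: T stays 511 K; PV = const ⇒ V₂ = 1170 L, P₂ = 21.4 kPa.

1170 L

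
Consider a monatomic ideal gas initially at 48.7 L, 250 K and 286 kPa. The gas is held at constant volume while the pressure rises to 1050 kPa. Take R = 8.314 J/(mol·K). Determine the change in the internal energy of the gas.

n = P₁V₁/(RT₁) = 286×48.7/(8.314×250) = 6.70 mol.
Isochoric: V stays 48.7 L; P/T = const ⇒ T₂ = 918 K, P₂ = 1050 kPa.
For an ideal gas ΔU = nCvΔT with Cv = (3/2)R = 12.5 J/(mol·K).
ΔU = 6.70×12.5×(918−250) = 55800 J.

55800 J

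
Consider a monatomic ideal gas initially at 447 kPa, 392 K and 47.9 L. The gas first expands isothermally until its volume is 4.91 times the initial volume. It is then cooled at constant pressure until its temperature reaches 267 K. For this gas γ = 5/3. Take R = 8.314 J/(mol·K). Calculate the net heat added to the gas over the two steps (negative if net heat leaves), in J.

17000 J

n = P₁V₁/(RT₁) = 447×47.9/(8.314×392) = 6.57 mol.
Step 1 — Isothermal: T stays 392 K; PV = const ⇒ V₂ = 235 L, P₂ = 91.0 kPa.
ΔU = 0 (ideal gas, T constant).
W = nRT ln(V₂/V₁) = 6.57×8.314×392×ln(4.91) = 34100 J.
Q = ΔU + W = 34100 J.
State after step 1: P = 91.0 kPa, V = 235 L, T = 392 K.
Step 2 — Isobaric: P stays 91.0 kPa; V/T = const ⇒ T₂ = 267 K, V₂ = 160 L.
W = PΔV = 91.0×(160−235) kPa·L = -6830 J.
ΔU = nCvΔT = 6.57×12.5×(267−392) = -10200 J.
Q = ΔU + W = nCpΔT = -17100 J.
Net over both steps: W = 27200 J, Q = 17000 J, ΔU = -10200 J.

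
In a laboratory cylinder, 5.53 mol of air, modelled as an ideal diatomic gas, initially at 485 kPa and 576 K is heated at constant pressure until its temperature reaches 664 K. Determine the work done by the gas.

V₁ = nRT₁/P₁ = 5.53×8.314×576/485 = 54.6 L.
Isobaric: P stays 485 kPa; V/T = const ⇒ T₂ = 664 K, V₂ = 62.9 L.
W = PΔV = 485×(62.9−54.6) kPa·L = 4050 J.

4050 J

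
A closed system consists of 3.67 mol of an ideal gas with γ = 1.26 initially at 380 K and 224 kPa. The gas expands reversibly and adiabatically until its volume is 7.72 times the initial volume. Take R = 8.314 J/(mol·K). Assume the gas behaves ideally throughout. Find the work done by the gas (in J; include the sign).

V₁ = nRT₁/P₁ = 3.67×8.314×380/224 = 51.8 L.
Adiabatic: TV^(γ−1) = const ⇒ T₂ = 380×(0.130)^0.260 = 223 K; PV^γ = const ⇒ P₂ = 17.1 kPa.
ΔU = nCvΔT = 3.67×32.0×(223−380) = -18400 J.
Q = 0 for an adiabatic process, so W = −ΔU = 18400 J.

18400 J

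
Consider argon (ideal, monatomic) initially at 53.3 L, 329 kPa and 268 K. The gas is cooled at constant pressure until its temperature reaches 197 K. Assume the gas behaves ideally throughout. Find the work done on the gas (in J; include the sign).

4650 J

n = P₁V₁/(RT₁) = 329×53.3/(8.314×268) = 7.87 mol.
Isobaric: P stays 329 kPa; V/T = const ⇒ T₂ = 197 K, V₂ = 39.2 L.
W = PΔV = 329×(39.2−53.3) kPa·L = -4650 J.
Work done on the gas = −W_by = 4650 J.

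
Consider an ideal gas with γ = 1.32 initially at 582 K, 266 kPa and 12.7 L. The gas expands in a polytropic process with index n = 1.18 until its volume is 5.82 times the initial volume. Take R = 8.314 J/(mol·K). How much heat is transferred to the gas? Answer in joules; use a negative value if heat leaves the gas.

2230 J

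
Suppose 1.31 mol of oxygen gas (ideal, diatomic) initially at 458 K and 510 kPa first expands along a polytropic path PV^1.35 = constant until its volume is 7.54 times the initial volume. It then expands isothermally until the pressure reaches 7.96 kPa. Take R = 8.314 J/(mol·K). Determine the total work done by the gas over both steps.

V₁ = nRT₁/P₁ = 1.31×8.314×458/510 = 9.78 L.
Step 1 — Polytropic n=1.35: T₂ = T₁(V₁/V₂)^(n−1) = 458×(0.133)^0.35 = 226 K; P₂ = P₁(V₁/V₂)^n = 33.4 kPa.
W = (P₁V₁−P₂V₂)/(n−1) = (510×9.78−33.4×73.7)/0.35 = 7220 J.
ΔU = nCvΔT = 1.31×20.8×(226−458) = -6320 J.
Q = ΔU + W = 903 J.
State after step 1: P = 33.4 kPa, V = 73.7 L, T = 226 K.
Step 2 — Isothermal: T stays 226 K; PV = const ⇒ V₂ = 309 L, P₂ = 7.96 kPa.
ΔU = 0 (ideal gas, T constant).
W = nRT ln(V₂/V₁) = 1.31×8.314×226×ln(4.19) = 3520 J.
Q = ΔU + W = 3520 J.
Net over both steps: W = 10700 J, Q = 4430 J, ΔU = -6320 J.

10700 J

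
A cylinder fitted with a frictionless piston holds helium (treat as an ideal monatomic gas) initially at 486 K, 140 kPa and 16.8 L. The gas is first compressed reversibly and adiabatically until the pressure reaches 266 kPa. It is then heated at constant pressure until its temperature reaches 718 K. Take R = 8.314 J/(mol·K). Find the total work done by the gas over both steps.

n = P₁V₁/(RT₁) = 140×16.8/(8.314×486) = 0.582 mol.
Step 1 — Adiabatic: T₂/T₁ = (P₂/P₁)^((γ−1)/γ) ⇒ T₂ = 486×(1.90)^0.400 = 628 K; V₂ = 11.4 L.
ΔU = nCvΔT = 0.582×12.5×(628−486) = 1030 J.
Q = 0 for an adiabatic process, so W = −ΔU = -1030 J.
State after step 1: P = 266 kPa, V = 11.4 L, T = 628 K.
Step 2 — Isobaric: P stays 266 kPa; V/T = const ⇒ T₂ = 718 K, V₂ = 13.1 L.
W = PΔV = 266×(13.1−11.4) kPa·L = 434 J.
ΔU = nCvΔT = 0.582×12.5×(718−628) = 651 J.
Q = ΔU + W = nCpΔT = 1090 J.
Net over both steps: W = -598 J, Q = 1090 J, ΔU = 1680 J.

-598 J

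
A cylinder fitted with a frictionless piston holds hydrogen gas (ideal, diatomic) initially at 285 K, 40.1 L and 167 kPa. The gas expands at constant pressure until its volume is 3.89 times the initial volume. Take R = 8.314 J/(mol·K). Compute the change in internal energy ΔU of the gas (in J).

n = P₁V₁/(RT₁) = 167×40.1/(8.314×285) = 2.83 mol.
Isobaric: P stays 167 kPa; V/T = const ⇒ T₂ = 1110 K, V₂ = 156 L.
For an ideal gas ΔU = nCvΔT with Cv = (5/2)R = 20.8 J/(mol·K).
ΔU = 2.83×20.8×(1110−285) = 48400 J.

48400 J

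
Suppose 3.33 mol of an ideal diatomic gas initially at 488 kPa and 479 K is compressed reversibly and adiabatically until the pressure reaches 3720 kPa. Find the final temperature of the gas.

V₁ = nRT₁/P₁ = 3.33×8.314×479/488 = 27.2 L.
Adiabatic: T₂/T₁ = (P₂/P₁)^((γ−1)/γ) ⇒ T₂ = 479×(7.62)^0.286 = 856 K; V₂ = 6.37 L.

856 K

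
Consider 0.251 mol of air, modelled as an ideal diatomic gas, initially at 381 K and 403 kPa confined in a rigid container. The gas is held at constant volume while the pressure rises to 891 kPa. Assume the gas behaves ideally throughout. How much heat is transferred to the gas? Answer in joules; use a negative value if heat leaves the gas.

2410 J

V₁ = nRT₁/P₁ = 0.251×8.314×381/403 = 1.97 L.
Isochoric: V stays 1.97 L; P/T = const ⇒ T₂ = 842 K, P₂ = 891 kPa.
W = 0 (no volume change).
ΔU = nCvΔT = 0.251×20.8×(842−381) = 2410 J.
Q = ΔU = 2410 J.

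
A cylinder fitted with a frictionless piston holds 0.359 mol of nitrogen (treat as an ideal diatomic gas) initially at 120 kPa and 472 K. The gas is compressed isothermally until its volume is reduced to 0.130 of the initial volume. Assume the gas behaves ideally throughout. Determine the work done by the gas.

V₁ = nRT₁/P₁ = 0.359×8.314×472/120 = 11.7 L.
Isothermal: T stays 472 K; PV = const ⇒ V₂ = 1.53 L, P₂ = 923 kPa.
W = nRT ln(V₂/V₁) = 0.359×8.314×472×ln(0.130) = -2870 J.

-2870 J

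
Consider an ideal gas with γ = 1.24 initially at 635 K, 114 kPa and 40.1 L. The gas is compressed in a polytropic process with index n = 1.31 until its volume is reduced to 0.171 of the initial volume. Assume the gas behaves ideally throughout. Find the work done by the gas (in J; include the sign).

n = P₁V₁/(RT₁) = 114×40.1/(8.314×635) = 0.866 mol.
Polytropic n=1.31: T₂ = T₁(V₁/V₂)^(n−1) = 635×(5.85)^0.31 = 1100 K; P₂ = P₁(V₁/V₂)^n = 1150 kPa.
W = (P₁V₁−P₂V₂)/(n−1) = (114×40.1−1150×6.86)/0.31 = -10700 J.

-10700 J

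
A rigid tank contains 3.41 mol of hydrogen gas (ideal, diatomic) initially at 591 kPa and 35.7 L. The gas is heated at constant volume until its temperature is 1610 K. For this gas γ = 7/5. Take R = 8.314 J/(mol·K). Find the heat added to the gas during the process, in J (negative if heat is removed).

61400 J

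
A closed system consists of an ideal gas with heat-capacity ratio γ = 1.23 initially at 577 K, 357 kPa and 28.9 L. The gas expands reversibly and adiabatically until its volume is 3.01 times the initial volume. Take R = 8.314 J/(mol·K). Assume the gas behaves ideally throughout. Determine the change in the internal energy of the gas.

-10000 J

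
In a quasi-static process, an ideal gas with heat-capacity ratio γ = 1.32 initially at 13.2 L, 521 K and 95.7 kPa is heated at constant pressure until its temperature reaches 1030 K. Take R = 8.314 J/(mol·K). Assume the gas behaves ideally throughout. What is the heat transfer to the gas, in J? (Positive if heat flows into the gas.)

5090 J

n = P₁V₁/(RT₁) = 95.7×13.2/(8.314×521) = 0.292 mol.
Isobaric: P stays 95.7 kPa; V/T = const ⇒ T₂ = 1030 K, V₂ = 26.1 L.
W = PΔV = 95.7×(26.1−13.2) kPa·L = 1230 J.
ΔU = nCvΔT = 0.292×26.0×(1030−521) = 3860 J.
Q = ΔU + W = nCpΔT = 5090 J.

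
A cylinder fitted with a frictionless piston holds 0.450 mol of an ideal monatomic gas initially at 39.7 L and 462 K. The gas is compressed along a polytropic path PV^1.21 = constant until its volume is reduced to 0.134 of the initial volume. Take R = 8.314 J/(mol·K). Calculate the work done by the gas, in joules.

-4320 J

P₁ = nRT₁/V₁ = 0.450×8.314×462/39.7 = 43.5 kPa.
Polytropic n=1.21: T₂ = T₁(V₁/V₂)^(n−1) = 462×(7.46)^0.21 = 705 K; P₂ = P₁(V₁/V₂)^n = 496 kPa.
W = (P₁V₁−P₂V₂)/(n−1) = (43.5×39.7−496×5.32)/0.21 = -4320 J.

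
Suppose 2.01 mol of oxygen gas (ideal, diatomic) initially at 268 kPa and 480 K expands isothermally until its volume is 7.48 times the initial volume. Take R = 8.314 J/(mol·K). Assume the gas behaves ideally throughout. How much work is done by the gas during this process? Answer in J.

V₁ = nRT₁/P₁ = 2.01×8.314×480/268 = 29.9 L.
Isothermal: T stays 480 K; PV = const ⇒ V₂ = 224 L, P₂ = 35.8 kPa.
W = nRT ln(V₂/V₁) = 2.01×8.314×480×ln(7.48) = 16100 J.

16100 J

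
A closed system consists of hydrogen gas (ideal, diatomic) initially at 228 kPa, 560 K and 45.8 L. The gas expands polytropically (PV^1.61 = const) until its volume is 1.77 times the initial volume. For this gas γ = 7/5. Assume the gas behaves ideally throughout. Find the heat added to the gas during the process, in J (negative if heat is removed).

-2640 J

n = P₁V₁/(RT₁) = 228×45.8/(8.314×560) = 2.24 mol.
Polytropic n=1.61: T₂ = T₁(V₁/V₂)^(n−1) = 560×(0.565)^0.61 = 395 K; P₂ = P₁(V₁/V₂)^n = 90.9 kPa.
W = (P₁V₁−P₂V₂)/(n−1) = (228×45.8−90.9×81.1)/0.61 = 5030 J.
ΔU = nCvΔT = 2.24×20.8×(395−560) = -7680 J.
Q = ΔU + W = -2640 J.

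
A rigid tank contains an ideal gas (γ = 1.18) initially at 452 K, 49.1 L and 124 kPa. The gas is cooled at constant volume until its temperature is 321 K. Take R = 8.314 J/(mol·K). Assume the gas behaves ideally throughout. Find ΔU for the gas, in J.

-9800 J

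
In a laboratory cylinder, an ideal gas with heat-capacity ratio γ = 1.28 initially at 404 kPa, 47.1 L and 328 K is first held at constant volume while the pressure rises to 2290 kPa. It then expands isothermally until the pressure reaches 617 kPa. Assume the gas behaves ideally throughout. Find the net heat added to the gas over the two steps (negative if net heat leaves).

459000 J

n = P₁V₁/(RT₁) = 404×47.1/(8.314×328) = 6.98 mol.
Step 1 — Isochoric: V stays 47.1 L; P/T = const ⇒ T₂ = 1860 K, P₂ = 2290 kPa.
W = 0 (no volume change).
ΔU = nCvΔT = 6.98×29.7×(1860−328) = 317000 J.
Q = ΔU = 317000 J.
State after step 1: P = 2290 kPa, V = 47.1 L, T = 1860 K.
Step 2 — Isothermal: T stays 1860 K; PV = const ⇒ V₂ = 175 L, P₂ = 617 kPa.
ΔU = 0 (ideal gas, T constant).
W = nRT ln(V₂/V₁) = 6.98×8.314×1860×ln(3.71) = 141000 J.
Q = ΔU + W = 141000 J.
Net over both steps: W = 141000 J, Q = 459000 J, ΔU = 317000 J.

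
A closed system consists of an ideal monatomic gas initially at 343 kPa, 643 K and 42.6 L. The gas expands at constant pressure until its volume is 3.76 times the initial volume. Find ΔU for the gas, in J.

n = P₁V₁/(RT₁) = 343×42.6/(8.314×643) = 2.73 mol.
Isobaric: P stays 343 kPa; V/T = const ⇒ T₂ = 2420 K, V₂ = 160 L.
For an ideal gas ΔU = nCvΔT with Cv = (3/2)R = 12.5 J/(mol·K).
ΔU = 2.73×12.5×(2420−643) = 60500 J.

60500 J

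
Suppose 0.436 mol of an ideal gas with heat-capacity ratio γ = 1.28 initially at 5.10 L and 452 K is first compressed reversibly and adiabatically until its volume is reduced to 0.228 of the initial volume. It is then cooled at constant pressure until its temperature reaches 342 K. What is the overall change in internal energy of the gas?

P₁ = nRT₁/V₁ = 0.436×8.314×452/5.10 = 321 kPa.
Step 1 — Adiabatic: TV^(γ−1) = const ⇒ T₂ = 452×(4.39)^0.280 = 684 K; PV^γ = const ⇒ P₂ = 2130 kPa.
ΔU = nCvΔT = 0.436×29.7×(684−452) = 3000 J.
Q = 0 for an adiabatic process, so W = −ΔU = -3000 J.
State after step 1: P = 2130 kPa, V = 1.16 L, T = 684 K.
Step 2 — Isobaric: P stays 2130 kPa; V/T = const ⇒ T₂ = 342 K, V₂ = 0.582 L.
W = PΔV = 2130×(0.582−1.16) kPa·L = -1240 J.
ΔU = nCvΔT = 0.436×29.7×(342−684) = -4420 J.
Q = ΔU + W = nCpΔT = -5660 J.
Net over both steps: W = -4240 J, Q = -5660 J, ΔU = -1420 J.

-1420 J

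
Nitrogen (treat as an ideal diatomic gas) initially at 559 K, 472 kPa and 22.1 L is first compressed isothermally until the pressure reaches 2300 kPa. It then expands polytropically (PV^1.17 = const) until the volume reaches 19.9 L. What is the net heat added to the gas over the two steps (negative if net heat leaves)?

n = P₁V₁/(RT₁) = 472×22.1/(8.314×559) = 2.24 mol.
Step 1 — Isothermal: T stays 559 K; PV = const ⇒ V₂ = 4.54 L, P₂ = 2300 kPa.
ΔU = 0 (ideal gas, T constant).
W = nRT ln(V₂/V₁) = 2.24×8.314×559×ln(0.205) = -16500 J.
Q = ΔU + W = -16500 J.
State after step 1: P = 2300 kPa, V = 4.54 L, T = 559 K.
Step 2 — Polytropic n=1.17: T₂ = T₁(V₁/V₂)^(n−1) = 559×(0.228)^0.17 = 435 K; P₂ = P₁(V₁/V₂)^n = 408 kPa.
W = (P₁V₁−P₂V₂)/(n−1) = (2300×4.54−408×19.9)/0.17 = 13600 J.
ΔU = nCvΔT = 2.24×20.8×(435−559) = -5800 J.
Q = ΔU + W = 7840 J.
Net over both steps: W = -2880 J, Q = -8680 J, ΔU = -5800 J.

-8680 J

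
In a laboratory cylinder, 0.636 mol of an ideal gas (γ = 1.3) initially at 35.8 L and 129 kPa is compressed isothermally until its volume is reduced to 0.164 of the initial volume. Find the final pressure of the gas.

787 kPa

T₁ = P₁V₁/(nR) = 129×35.8/(0.636×8.314) = 873 K.
Isothermal: T stays 873 K; PV = const ⇒ V₂ = 5.87 L, P₂ = 787 kPa.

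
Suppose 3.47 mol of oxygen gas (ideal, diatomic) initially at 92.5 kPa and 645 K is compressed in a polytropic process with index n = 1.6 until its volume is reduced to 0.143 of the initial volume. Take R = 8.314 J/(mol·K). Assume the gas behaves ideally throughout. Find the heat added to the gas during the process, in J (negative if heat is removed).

V₁ = nRT₁/P₁ = 3.47×8.314×645/92.5 = 201 L.
Polytropic n=1.6: T₂ = T₁(V₁/V₂)^(n−1) = 645×(6.99)^0.60 = 2070 K; P₂ = P₁(V₁/V₂)^n = 2080 kPa.
W = (P₁V₁−P₂V₂)/(n−1) = (92.5×201−2080×28.8)/0.60 = -68600 J.
ΔU = nCvΔT = 3.47×20.8×(2070−645) = 103000 J.
Q = ΔU + W = 34300 J.

34300 J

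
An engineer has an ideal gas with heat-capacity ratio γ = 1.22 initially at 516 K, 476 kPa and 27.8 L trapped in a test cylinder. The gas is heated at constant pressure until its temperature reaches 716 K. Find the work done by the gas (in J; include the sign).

5130 J

n = P₁V₁/(RT₁) = 476×27.8/(8.314×516) = 3.08 mol.
Isobaric: P stays 476 kPa; V/T = const ⇒ T₂ = 716 K, V₂ = 38.6 L.
W = PΔV = 476×(38.6−27.8) kPa·L = 5130 J.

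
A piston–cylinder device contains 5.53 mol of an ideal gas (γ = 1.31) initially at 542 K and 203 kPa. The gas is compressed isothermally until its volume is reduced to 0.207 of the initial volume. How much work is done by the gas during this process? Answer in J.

V₁ = nRT₁/P₁ = 5.53×8.314×542/203 = 123 L.
Isothermal: T stays 542 K; PV = const ⇒ V₂ = 25.4 L, P₂ = 981 kPa.
W = nRT ln(V₂/V₁) = 5.53×8.314×542×ln(0.207) = -39200 J.

-39200 J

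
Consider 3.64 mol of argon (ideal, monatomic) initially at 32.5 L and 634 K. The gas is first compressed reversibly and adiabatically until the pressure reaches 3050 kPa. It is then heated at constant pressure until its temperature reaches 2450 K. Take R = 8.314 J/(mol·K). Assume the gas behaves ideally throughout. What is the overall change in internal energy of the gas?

P₁ = nRT₁/V₁ = 3.64×8.314×634/32.5 = 590 kPa.
Step 1 — Adiabatic: T₂/T₁ = (P₂/P₁)^((γ−1)/γ) ⇒ T₂ = 634×(5.17)^0.400 = 1220 K; V₂ = 12.1 L.
ΔU = nCvΔT = 3.64×12.5×(1220−634) = 26700 J.
Q = 0 for an adiabatic process, so W = −ΔU = -26700 J.
State after step 1: P = 3050 kPa, V = 12.1 L, T = 1220 K.
Step 2 — Isobaric: P stays 3050 kPa; V/T = const ⇒ T₂ = 2450 K, V₂ = 24.3 L.
W = PΔV = 3050×(24.3−12.1) kPa·L = 37100 J.
ΔU = nCvΔT = 3.64×12.5×(2450−1220) = 55700 J.
Q = ΔU + W = nCpΔT = 92800 J.
Net over both steps: W = 10400 J, Q = 92800 J, ΔU = 82400 J.

82400 J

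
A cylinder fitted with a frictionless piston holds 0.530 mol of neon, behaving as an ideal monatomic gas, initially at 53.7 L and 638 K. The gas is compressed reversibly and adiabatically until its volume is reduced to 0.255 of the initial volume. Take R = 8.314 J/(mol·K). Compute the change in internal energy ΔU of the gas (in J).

6270 J

P₁ = nRT₁/V₁ = 0.530×8.314×638/53.7 = 52.4 kPa.
Adiabatic: TV^(γ−1) = const ⇒ T₂ = 638×(3.92)^0.667 = 1590 K; PV^γ = const ⇒ P₂ = 511 kPa.
For an ideal gas ΔU = nCvΔT with Cv = (3/2)R = 12.5 J/(mol·K).
ΔU = 0.530×12.5×(1590−638) = 6270 J.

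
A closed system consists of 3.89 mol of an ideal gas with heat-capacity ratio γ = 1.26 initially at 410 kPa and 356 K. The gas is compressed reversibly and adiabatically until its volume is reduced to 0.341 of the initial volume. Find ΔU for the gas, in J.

14300 J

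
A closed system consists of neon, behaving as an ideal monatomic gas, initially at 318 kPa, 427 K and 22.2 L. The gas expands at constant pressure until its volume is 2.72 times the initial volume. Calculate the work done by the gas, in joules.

n = P₁V₁/(RT₁) = 318×22.2/(8.314×427) = 1.99 mol.
Isobaric: P stays 318 kPa; V/T = const ⇒ T₂ = 1160 K, V₂ = 60.4 L.
W = PΔV = 318×(60.4−22.2) kPa·L = 12100 J.

12100 J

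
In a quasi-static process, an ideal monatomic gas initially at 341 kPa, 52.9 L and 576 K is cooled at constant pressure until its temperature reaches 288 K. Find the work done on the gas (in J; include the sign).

n = P₁V₁/(RT₁) = 341×52.9/(8.314×576) = 3.77 mol.
Isobaric: P stays 341 kPa; V/T = const ⇒ T₂ = 288 K, V₂ = 26.4 L.
W = PΔV = 341×(26.4−52.9) kPa·L = -9020 J.
Work done on the gas = −W_by = 9020 J.

9020 J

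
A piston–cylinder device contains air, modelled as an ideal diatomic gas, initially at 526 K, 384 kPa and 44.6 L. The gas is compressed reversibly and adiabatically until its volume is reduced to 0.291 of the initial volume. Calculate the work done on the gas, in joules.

27300 J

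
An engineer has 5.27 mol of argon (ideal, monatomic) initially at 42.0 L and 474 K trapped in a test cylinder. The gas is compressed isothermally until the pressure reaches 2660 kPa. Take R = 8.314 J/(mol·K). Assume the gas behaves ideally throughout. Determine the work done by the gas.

P₁ = nRT₁/V₁ = 5.27×8.314×474/42.0 = 494 kPa.
Isothermal: T stays 474 K; PV = const ⇒ V₂ = 7.81 L, P₂ = 2660 kPa.
W = nRT ln(V₂/V₁) = 5.27×8.314×474×ln(0.186) = -34900 J.

-34900 J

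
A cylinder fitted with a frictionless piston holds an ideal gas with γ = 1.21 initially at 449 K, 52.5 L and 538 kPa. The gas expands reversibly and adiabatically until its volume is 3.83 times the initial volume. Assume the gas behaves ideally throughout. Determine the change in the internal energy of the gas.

-33100 J

n = P₁V₁/(RT₁) = 538×52.5/(8.314×449) = 7.57 mol.
Adiabatic: TV^(γ−1) = const ⇒ T₂ = 449×(0.261)^0.210 = 339 K; PV^γ = const ⇒ P₂ = 106 kPa.
For an ideal gas ΔU = nCvΔT with Cv = R/(γ−1) = 39.6 J/(mol·K).
ΔU = 7.57×39.6×(339−449) = -33100 J.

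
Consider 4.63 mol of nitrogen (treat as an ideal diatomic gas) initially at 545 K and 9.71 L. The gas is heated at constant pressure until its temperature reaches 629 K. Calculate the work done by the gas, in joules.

P₁ = nRT₁/V₁ = 4.63×8.314×545/9.71 = 2160 kPa.
Isobaric: P stays 2160 kPa; V/T = const ⇒ T₂ = 629 K, V₂ = 11.2 L.
W = PΔV = 2160×(11.2−9.71) kPa·L = 3230 J.

3230 J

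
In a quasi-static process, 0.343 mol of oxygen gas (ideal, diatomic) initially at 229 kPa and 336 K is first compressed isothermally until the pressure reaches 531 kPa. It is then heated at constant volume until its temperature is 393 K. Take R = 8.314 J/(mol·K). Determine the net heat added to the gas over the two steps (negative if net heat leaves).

V₁ = nRT₁/P₁ = 0.343×8.314×336/229 = 4.18 L.
Step 1 — Isothermal: T stays 336 K; PV = const ⇒ V₂ = 1.80 L, P₂ = 531 kPa.
ΔU = 0 (ideal gas, T constant).
W = nRT ln(V₂/V₁) = 0.343×8.314×336×ln(0.431) = -806 J.
Q = ΔU + W = -806 J.
State after step 1: P = 531 kPa, V = 1.80 L, T = 336 K.
Step 2 — Isochoric: V stays 1.80 L; P/T = const ⇒ T₂ = 393 K, P₂ = 621 kPa.
W = 0 (no volume change).
ΔU = nCvΔT = 0.343×20.8×(393−336) = 406 J.
Q = ΔU = 406 J.
Net over both steps: W = -806 J, Q = -399 J, ΔU = 406 J.

-399 J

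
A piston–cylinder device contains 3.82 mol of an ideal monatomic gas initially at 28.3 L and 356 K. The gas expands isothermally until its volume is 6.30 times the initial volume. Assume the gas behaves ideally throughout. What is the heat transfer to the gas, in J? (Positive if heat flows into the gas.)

20800 J

P₁ = nRT₁/V₁ = 3.82×8.314×356/28.3 = 400 kPa.
Isothermal: T stays 356 K; PV = const ⇒ V₂ = 178 L, P₂ = 63.4 kPa.
ΔU = 0 (ideal gas, T constant).
W = nRT ln(V₂/V₁) = 3.82×8.314×356×ln(6.30) = 20800 J.
Q = ΔU + W = 20800 J.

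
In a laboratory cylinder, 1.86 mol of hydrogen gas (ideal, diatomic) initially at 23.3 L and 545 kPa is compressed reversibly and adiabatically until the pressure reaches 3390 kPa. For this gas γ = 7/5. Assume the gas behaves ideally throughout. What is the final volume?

6.31 L

T₁ = P₁V₁/(nR) = 545×23.3/(1.86×8.314) = 821 K.
Adiabatic: T₂/T₁ = (P₂/P₁)^((γ−1)/γ) ⇒ T₂ = 821×(6.22)^0.286 = 1380 K; V₂ = 6.31 L.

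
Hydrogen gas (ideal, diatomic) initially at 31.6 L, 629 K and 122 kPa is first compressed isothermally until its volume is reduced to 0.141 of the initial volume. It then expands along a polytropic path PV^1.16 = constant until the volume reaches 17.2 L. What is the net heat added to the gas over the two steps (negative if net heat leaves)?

-4740 J

n = P₁V₁/(RT₁) = 122×31.6/(8.314×629) = 0.737 mol.
Step 1 — Isothermal: T stays 629 K; PV = const ⇒ V₂ = 4.46 L, P₂ = 865 kPa.
ΔU = 0 (ideal gas, T constant).
W = nRT ln(V₂/V₁) = 0.737×8.314×629×ln(0.141) = -7550 J.
Q = ΔU + W = -7550 J.
State after step 1: P = 865 kPa, V = 4.46 L, T = 629 K.
Step 2 — Polytropic n=1.16: T₂ = T₁(V₁/V₂)^(n−1) = 629×(0.259)^0.16 = 507 K; P₂ = P₁(V₁/V₂)^n = 181 kPa.
W = (P₁V₁−P₂V₂)/(n−1) = (865×4.46−181×17.2)/0.16 = 4680 J.
ΔU = nCvΔT = 0.737×20.8×(507−629) = -1870 J.
Q = ΔU + W = 2810 J.
Net over both steps: W = -2870 J, Q = -4740 J, ΔU = -1870 J.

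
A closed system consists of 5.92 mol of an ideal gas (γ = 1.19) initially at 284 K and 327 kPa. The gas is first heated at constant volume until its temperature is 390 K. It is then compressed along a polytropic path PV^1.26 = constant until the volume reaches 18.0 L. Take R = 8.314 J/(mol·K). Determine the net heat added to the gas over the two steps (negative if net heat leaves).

34300 J

V₁ = nRT₁/P₁ = 5.92×8.314×284/327 = 42.7 L.
Step 1 — Isochoric: V stays 42.7 L; P/T = const ⇒ T₂ = 390 K, P₂ = 449 kPa.
W = 0 (no volume change).
ΔU = nCvΔT = 5.92×43.8×(390−284) = 27500 J.
Q = ΔU = 27500 J.
State after step 1: P = 449 kPa, V = 42.7 L, T = 390 K.
Step 2 — Polytropic n=1.26: T₂ = T₁(V₁/V₂)^(n−1) = 390×(2.37)^0.26 = 488 K; P₂ = P₁(V₁/V₂)^n = 1340 kPa.
W = (P₁V₁−P₂V₂)/(n−1) = (449×42.7−1340×18.0)/0.26 = -18600 J.
ΔU = nCvΔT = 5.92×43.8×(488−390) = 25500 J.
Q = ΔU + W = 6860 J.
Net over both steps: W = -18600 J, Q = 34300 J, ΔU = 52900 J.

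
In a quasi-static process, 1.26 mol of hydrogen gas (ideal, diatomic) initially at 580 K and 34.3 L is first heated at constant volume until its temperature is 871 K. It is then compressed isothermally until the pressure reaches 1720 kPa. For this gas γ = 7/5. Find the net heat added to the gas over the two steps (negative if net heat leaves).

P₁ = nRT₁/V₁ = 1.26×8.314×580/34.3 = 177 kPa.
Step 1 — Isochoric: V stays 34.3 L; P/T = const ⇒ T₂ = 871 K, P₂ = 266 kPa.
W = 0 (no volume change).
ΔU = nCvΔT = 1.26×20.8×(871−580) = 7620 J.
Q = ΔU = 7620 J.
State after step 1: P = 266 kPa, V = 34.3 L, T = 871 K.
Step 2 — Isothermal: T stays 871 K; PV = const ⇒ V₂ = 5.30 L, P₂ = 1720 kPa.
ΔU = 0 (ideal gas, T constant).
W = nRT ln(V₂/V₁) = 1.26×8.314×871×ln(0.155) = -17000 J.
Q = ΔU + W = -17000 J.
Net over both steps: W = -17000 J, Q = -9410 J, ΔU = 7620 J.

-9410 J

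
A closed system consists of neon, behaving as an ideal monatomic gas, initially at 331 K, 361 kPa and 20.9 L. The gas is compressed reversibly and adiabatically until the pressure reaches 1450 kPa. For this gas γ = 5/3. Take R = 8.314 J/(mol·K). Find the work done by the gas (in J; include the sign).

n = P₁V₁/(RT₁) = 361×20.9/(8.314×331) = 2.74 mol.
Adiabatic: T₂/T₁ = (P₂/P₁)^((γ−1)/γ) ⇒ T₂ = 331×(4.02)^0.400 = 577 K; V₂ = 9.07 L.
ΔU = nCvΔT = 2.74×12.5×(577−331) = 8420 J.
Q = 0 for an adiabatic process, so W = −ΔU = -8420 J.

-8420 J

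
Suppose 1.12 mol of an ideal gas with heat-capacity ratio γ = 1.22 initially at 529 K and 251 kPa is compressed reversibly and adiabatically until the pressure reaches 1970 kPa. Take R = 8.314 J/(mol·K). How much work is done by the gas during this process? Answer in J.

-10100 J

V₁ = nRT₁/P₁ = 1.12×8.314×529/251 = 19.6 L.
Adiabatic: T₂/T₁ = (P₂/P₁)^((γ−1)/γ) ⇒ T₂ = 529×(7.85)^0.180 = 767 K; V₂ = 3.63 L.
ΔU = nCvΔT = 1.12×37.8×(767−529) = 10100 J.
Q = 0 for an adiabatic process, so W = −ΔU = -10100 J.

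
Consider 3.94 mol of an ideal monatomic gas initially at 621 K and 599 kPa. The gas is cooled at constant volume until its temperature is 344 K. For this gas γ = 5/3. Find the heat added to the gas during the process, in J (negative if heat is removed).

-13600 J

V₁ = nRT₁/P₁ = 3.94×8.314×621/599 = 34.0 L.
Isochoric: V stays 34.0 L; P/T = const ⇒ T₂ = 344 K, P₂ = 332 kPa.
W = 0 (no volume change).
ΔU = nCvΔT = 3.94×12.5×(344−621) = -13600 J.
Q = ΔU = -13600 J.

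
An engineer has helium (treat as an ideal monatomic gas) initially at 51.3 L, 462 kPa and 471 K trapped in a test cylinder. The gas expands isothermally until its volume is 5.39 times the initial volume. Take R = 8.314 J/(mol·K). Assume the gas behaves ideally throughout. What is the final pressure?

Isothermal: T stays 471 K; PV = const ⇒ V₂ = 277 L, P₂ = 85.7 kPa.

85.7 kPa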